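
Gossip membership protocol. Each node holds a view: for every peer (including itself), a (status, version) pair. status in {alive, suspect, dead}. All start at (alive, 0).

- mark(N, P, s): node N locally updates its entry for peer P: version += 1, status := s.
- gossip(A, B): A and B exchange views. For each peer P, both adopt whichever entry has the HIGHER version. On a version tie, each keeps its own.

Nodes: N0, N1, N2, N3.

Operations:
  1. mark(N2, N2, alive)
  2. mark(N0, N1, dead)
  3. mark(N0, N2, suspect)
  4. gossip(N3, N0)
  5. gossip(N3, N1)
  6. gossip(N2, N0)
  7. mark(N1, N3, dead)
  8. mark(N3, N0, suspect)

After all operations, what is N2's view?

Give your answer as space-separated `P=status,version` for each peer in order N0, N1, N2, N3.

Answer: N0=alive,0 N1=dead,1 N2=alive,1 N3=alive,0

Derivation:
Op 1: N2 marks N2=alive -> (alive,v1)
Op 2: N0 marks N1=dead -> (dead,v1)
Op 3: N0 marks N2=suspect -> (suspect,v1)
Op 4: gossip N3<->N0 -> N3.N0=(alive,v0) N3.N1=(dead,v1) N3.N2=(suspect,v1) N3.N3=(alive,v0) | N0.N0=(alive,v0) N0.N1=(dead,v1) N0.N2=(suspect,v1) N0.N3=(alive,v0)
Op 5: gossip N3<->N1 -> N3.N0=(alive,v0) N3.N1=(dead,v1) N3.N2=(suspect,v1) N3.N3=(alive,v0) | N1.N0=(alive,v0) N1.N1=(dead,v1) N1.N2=(suspect,v1) N1.N3=(alive,v0)
Op 6: gossip N2<->N0 -> N2.N0=(alive,v0) N2.N1=(dead,v1) N2.N2=(alive,v1) N2.N3=(alive,v0) | N0.N0=(alive,v0) N0.N1=(dead,v1) N0.N2=(suspect,v1) N0.N3=(alive,v0)
Op 7: N1 marks N3=dead -> (dead,v1)
Op 8: N3 marks N0=suspect -> (suspect,v1)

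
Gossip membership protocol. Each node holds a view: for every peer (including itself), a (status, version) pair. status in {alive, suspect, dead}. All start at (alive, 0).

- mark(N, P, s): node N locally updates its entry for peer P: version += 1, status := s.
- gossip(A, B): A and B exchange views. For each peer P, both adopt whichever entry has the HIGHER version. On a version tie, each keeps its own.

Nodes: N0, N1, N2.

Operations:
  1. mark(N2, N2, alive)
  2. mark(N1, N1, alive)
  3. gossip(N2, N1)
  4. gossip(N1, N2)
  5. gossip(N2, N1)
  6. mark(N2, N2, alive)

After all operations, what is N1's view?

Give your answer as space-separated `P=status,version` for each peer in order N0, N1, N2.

Answer: N0=alive,0 N1=alive,1 N2=alive,1

Derivation:
Op 1: N2 marks N2=alive -> (alive,v1)
Op 2: N1 marks N1=alive -> (alive,v1)
Op 3: gossip N2<->N1 -> N2.N0=(alive,v0) N2.N1=(alive,v1) N2.N2=(alive,v1) | N1.N0=(alive,v0) N1.N1=(alive,v1) N1.N2=(alive,v1)
Op 4: gossip N1<->N2 -> N1.N0=(alive,v0) N1.N1=(alive,v1) N1.N2=(alive,v1) | N2.N0=(alive,v0) N2.N1=(alive,v1) N2.N2=(alive,v1)
Op 5: gossip N2<->N1 -> N2.N0=(alive,v0) N2.N1=(alive,v1) N2.N2=(alive,v1) | N1.N0=(alive,v0) N1.N1=(alive,v1) N1.N2=(alive,v1)
Op 6: N2 marks N2=alive -> (alive,v2)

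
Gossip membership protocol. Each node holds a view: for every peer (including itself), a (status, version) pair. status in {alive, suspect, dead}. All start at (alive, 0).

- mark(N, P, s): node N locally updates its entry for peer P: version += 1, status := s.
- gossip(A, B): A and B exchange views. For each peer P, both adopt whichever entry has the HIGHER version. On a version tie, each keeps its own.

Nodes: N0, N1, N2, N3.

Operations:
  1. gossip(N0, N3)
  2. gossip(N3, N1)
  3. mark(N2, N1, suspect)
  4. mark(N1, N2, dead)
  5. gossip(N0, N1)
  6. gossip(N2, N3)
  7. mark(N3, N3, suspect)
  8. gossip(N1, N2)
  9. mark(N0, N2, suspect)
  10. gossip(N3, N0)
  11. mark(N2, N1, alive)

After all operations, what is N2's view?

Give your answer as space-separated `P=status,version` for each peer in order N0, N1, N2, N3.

Answer: N0=alive,0 N1=alive,2 N2=dead,1 N3=alive,0

Derivation:
Op 1: gossip N0<->N3 -> N0.N0=(alive,v0) N0.N1=(alive,v0) N0.N2=(alive,v0) N0.N3=(alive,v0) | N3.N0=(alive,v0) N3.N1=(alive,v0) N3.N2=(alive,v0) N3.N3=(alive,v0)
Op 2: gossip N3<->N1 -> N3.N0=(alive,v0) N3.N1=(alive,v0) N3.N2=(alive,v0) N3.N3=(alive,v0) | N1.N0=(alive,v0) N1.N1=(alive,v0) N1.N2=(alive,v0) N1.N3=(alive,v0)
Op 3: N2 marks N1=suspect -> (suspect,v1)
Op 4: N1 marks N2=dead -> (dead,v1)
Op 5: gossip N0<->N1 -> N0.N0=(alive,v0) N0.N1=(alive,v0) N0.N2=(dead,v1) N0.N3=(alive,v0) | N1.N0=(alive,v0) N1.N1=(alive,v0) N1.N2=(dead,v1) N1.N3=(alive,v0)
Op 6: gossip N2<->N3 -> N2.N0=(alive,v0) N2.N1=(suspect,v1) N2.N2=(alive,v0) N2.N3=(alive,v0) | N3.N0=(alive,v0) N3.N1=(suspect,v1) N3.N2=(alive,v0) N3.N3=(alive,v0)
Op 7: N3 marks N3=suspect -> (suspect,v1)
Op 8: gossip N1<->N2 -> N1.N0=(alive,v0) N1.N1=(suspect,v1) N1.N2=(dead,v1) N1.N3=(alive,v0) | N2.N0=(alive,v0) N2.N1=(suspect,v1) N2.N2=(dead,v1) N2.N3=(alive,v0)
Op 9: N0 marks N2=suspect -> (suspect,v2)
Op 10: gossip N3<->N0 -> N3.N0=(alive,v0) N3.N1=(suspect,v1) N3.N2=(suspect,v2) N3.N3=(suspect,v1) | N0.N0=(alive,v0) N0.N1=(suspect,v1) N0.N2=(suspect,v2) N0.N3=(suspect,v1)
Op 11: N2 marks N1=alive -> (alive,v2)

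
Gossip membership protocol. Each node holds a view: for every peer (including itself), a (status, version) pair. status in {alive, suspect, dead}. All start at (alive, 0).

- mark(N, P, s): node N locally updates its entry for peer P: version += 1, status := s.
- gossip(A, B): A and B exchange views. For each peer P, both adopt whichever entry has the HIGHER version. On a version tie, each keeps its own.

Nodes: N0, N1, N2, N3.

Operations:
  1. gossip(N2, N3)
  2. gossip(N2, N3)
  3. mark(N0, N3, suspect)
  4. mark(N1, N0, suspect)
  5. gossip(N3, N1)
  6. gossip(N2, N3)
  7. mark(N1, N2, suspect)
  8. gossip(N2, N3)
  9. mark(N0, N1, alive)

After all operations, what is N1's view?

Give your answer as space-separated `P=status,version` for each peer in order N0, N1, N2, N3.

Answer: N0=suspect,1 N1=alive,0 N2=suspect,1 N3=alive,0

Derivation:
Op 1: gossip N2<->N3 -> N2.N0=(alive,v0) N2.N1=(alive,v0) N2.N2=(alive,v0) N2.N3=(alive,v0) | N3.N0=(alive,v0) N3.N1=(alive,v0) N3.N2=(alive,v0) N3.N3=(alive,v0)
Op 2: gossip N2<->N3 -> N2.N0=(alive,v0) N2.N1=(alive,v0) N2.N2=(alive,v0) N2.N3=(alive,v0) | N3.N0=(alive,v0) N3.N1=(alive,v0) N3.N2=(alive,v0) N3.N3=(alive,v0)
Op 3: N0 marks N3=suspect -> (suspect,v1)
Op 4: N1 marks N0=suspect -> (suspect,v1)
Op 5: gossip N3<->N1 -> N3.N0=(suspect,v1) N3.N1=(alive,v0) N3.N2=(alive,v0) N3.N3=(alive,v0) | N1.N0=(suspect,v1) N1.N1=(alive,v0) N1.N2=(alive,v0) N1.N3=(alive,v0)
Op 6: gossip N2<->N3 -> N2.N0=(suspect,v1) N2.N1=(alive,v0) N2.N2=(alive,v0) N2.N3=(alive,v0) | N3.N0=(suspect,v1) N3.N1=(alive,v0) N3.N2=(alive,v0) N3.N3=(alive,v0)
Op 7: N1 marks N2=suspect -> (suspect,v1)
Op 8: gossip N2<->N3 -> N2.N0=(suspect,v1) N2.N1=(alive,v0) N2.N2=(alive,v0) N2.N3=(alive,v0) | N3.N0=(suspect,v1) N3.N1=(alive,v0) N3.N2=(alive,v0) N3.N3=(alive,v0)
Op 9: N0 marks N1=alive -> (alive,v1)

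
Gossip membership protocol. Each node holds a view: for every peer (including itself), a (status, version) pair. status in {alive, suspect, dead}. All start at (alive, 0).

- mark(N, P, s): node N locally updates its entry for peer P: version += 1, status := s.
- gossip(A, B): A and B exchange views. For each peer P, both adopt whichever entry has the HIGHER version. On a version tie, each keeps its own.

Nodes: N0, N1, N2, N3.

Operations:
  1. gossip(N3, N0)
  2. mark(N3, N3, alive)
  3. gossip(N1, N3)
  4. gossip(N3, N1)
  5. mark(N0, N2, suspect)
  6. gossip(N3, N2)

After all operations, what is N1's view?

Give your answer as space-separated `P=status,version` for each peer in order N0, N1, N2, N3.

Answer: N0=alive,0 N1=alive,0 N2=alive,0 N3=alive,1

Derivation:
Op 1: gossip N3<->N0 -> N3.N0=(alive,v0) N3.N1=(alive,v0) N3.N2=(alive,v0) N3.N3=(alive,v0) | N0.N0=(alive,v0) N0.N1=(alive,v0) N0.N2=(alive,v0) N0.N3=(alive,v0)
Op 2: N3 marks N3=alive -> (alive,v1)
Op 3: gossip N1<->N3 -> N1.N0=(alive,v0) N1.N1=(alive,v0) N1.N2=(alive,v0) N1.N3=(alive,v1) | N3.N0=(alive,v0) N3.N1=(alive,v0) N3.N2=(alive,v0) N3.N3=(alive,v1)
Op 4: gossip N3<->N1 -> N3.N0=(alive,v0) N3.N1=(alive,v0) N3.N2=(alive,v0) N3.N3=(alive,v1) | N1.N0=(alive,v0) N1.N1=(alive,v0) N1.N2=(alive,v0) N1.N3=(alive,v1)
Op 5: N0 marks N2=suspect -> (suspect,v1)
Op 6: gossip N3<->N2 -> N3.N0=(alive,v0) N3.N1=(alive,v0) N3.N2=(alive,v0) N3.N3=(alive,v1) | N2.N0=(alive,v0) N2.N1=(alive,v0) N2.N2=(alive,v0) N2.N3=(alive,v1)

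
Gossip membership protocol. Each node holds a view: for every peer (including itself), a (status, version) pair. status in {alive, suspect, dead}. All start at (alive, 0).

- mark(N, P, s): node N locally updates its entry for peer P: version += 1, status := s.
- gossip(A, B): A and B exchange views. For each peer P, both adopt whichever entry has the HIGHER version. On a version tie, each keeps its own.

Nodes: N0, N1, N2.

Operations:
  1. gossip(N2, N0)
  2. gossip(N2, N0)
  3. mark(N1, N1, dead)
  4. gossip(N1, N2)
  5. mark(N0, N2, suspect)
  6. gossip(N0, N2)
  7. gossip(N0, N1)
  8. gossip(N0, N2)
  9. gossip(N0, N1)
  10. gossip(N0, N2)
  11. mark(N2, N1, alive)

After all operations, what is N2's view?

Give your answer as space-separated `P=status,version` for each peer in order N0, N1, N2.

Answer: N0=alive,0 N1=alive,2 N2=suspect,1

Derivation:
Op 1: gossip N2<->N0 -> N2.N0=(alive,v0) N2.N1=(alive,v0) N2.N2=(alive,v0) | N0.N0=(alive,v0) N0.N1=(alive,v0) N0.N2=(alive,v0)
Op 2: gossip N2<->N0 -> N2.N0=(alive,v0) N2.N1=(alive,v0) N2.N2=(alive,v0) | N0.N0=(alive,v0) N0.N1=(alive,v0) N0.N2=(alive,v0)
Op 3: N1 marks N1=dead -> (dead,v1)
Op 4: gossip N1<->N2 -> N1.N0=(alive,v0) N1.N1=(dead,v1) N1.N2=(alive,v0) | N2.N0=(alive,v0) N2.N1=(dead,v1) N2.N2=(alive,v0)
Op 5: N0 marks N2=suspect -> (suspect,v1)
Op 6: gossip N0<->N2 -> N0.N0=(alive,v0) N0.N1=(dead,v1) N0.N2=(suspect,v1) | N2.N0=(alive,v0) N2.N1=(dead,v1) N2.N2=(suspect,v1)
Op 7: gossip N0<->N1 -> N0.N0=(alive,v0) N0.N1=(dead,v1) N0.N2=(suspect,v1) | N1.N0=(alive,v0) N1.N1=(dead,v1) N1.N2=(suspect,v1)
Op 8: gossip N0<->N2 -> N0.N0=(alive,v0) N0.N1=(dead,v1) N0.N2=(suspect,v1) | N2.N0=(alive,v0) N2.N1=(dead,v1) N2.N2=(suspect,v1)
Op 9: gossip N0<->N1 -> N0.N0=(alive,v0) N0.N1=(dead,v1) N0.N2=(suspect,v1) | N1.N0=(alive,v0) N1.N1=(dead,v1) N1.N2=(suspect,v1)
Op 10: gossip N0<->N2 -> N0.N0=(alive,v0) N0.N1=(dead,v1) N0.N2=(suspect,v1) | N2.N0=(alive,v0) N2.N1=(dead,v1) N2.N2=(suspect,v1)
Op 11: N2 marks N1=alive -> (alive,v2)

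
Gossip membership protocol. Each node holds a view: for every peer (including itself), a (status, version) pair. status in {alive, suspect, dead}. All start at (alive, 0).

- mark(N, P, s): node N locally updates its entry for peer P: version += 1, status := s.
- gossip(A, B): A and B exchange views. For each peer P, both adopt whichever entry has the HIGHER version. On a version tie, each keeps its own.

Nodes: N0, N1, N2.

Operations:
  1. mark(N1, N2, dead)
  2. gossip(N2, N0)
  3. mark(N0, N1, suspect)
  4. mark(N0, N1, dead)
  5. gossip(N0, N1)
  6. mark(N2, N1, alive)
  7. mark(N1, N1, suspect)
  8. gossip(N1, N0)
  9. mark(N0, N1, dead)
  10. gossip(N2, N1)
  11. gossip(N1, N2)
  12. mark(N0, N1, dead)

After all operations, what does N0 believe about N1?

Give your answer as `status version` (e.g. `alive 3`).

Answer: dead 5

Derivation:
Op 1: N1 marks N2=dead -> (dead,v1)
Op 2: gossip N2<->N0 -> N2.N0=(alive,v0) N2.N1=(alive,v0) N2.N2=(alive,v0) | N0.N0=(alive,v0) N0.N1=(alive,v0) N0.N2=(alive,v0)
Op 3: N0 marks N1=suspect -> (suspect,v1)
Op 4: N0 marks N1=dead -> (dead,v2)
Op 5: gossip N0<->N1 -> N0.N0=(alive,v0) N0.N1=(dead,v2) N0.N2=(dead,v1) | N1.N0=(alive,v0) N1.N1=(dead,v2) N1.N2=(dead,v1)
Op 6: N2 marks N1=alive -> (alive,v1)
Op 7: N1 marks N1=suspect -> (suspect,v3)
Op 8: gossip N1<->N0 -> N1.N0=(alive,v0) N1.N1=(suspect,v3) N1.N2=(dead,v1) | N0.N0=(alive,v0) N0.N1=(suspect,v3) N0.N2=(dead,v1)
Op 9: N0 marks N1=dead -> (dead,v4)
Op 10: gossip N2<->N1 -> N2.N0=(alive,v0) N2.N1=(suspect,v3) N2.N2=(dead,v1) | N1.N0=(alive,v0) N1.N1=(suspect,v3) N1.N2=(dead,v1)
Op 11: gossip N1<->N2 -> N1.N0=(alive,v0) N1.N1=(suspect,v3) N1.N2=(dead,v1) | N2.N0=(alive,v0) N2.N1=(suspect,v3) N2.N2=(dead,v1)
Op 12: N0 marks N1=dead -> (dead,v5)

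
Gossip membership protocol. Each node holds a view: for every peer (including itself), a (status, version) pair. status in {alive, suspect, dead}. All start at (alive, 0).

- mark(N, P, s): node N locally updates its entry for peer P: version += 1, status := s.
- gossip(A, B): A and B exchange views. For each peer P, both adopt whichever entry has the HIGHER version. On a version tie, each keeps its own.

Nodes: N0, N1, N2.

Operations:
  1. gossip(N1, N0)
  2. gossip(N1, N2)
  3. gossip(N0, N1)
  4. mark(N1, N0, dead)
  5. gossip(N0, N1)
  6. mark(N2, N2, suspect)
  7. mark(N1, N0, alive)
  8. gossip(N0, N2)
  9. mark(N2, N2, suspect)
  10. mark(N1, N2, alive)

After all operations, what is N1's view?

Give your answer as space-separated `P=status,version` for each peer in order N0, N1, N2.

Op 1: gossip N1<->N0 -> N1.N0=(alive,v0) N1.N1=(alive,v0) N1.N2=(alive,v0) | N0.N0=(alive,v0) N0.N1=(alive,v0) N0.N2=(alive,v0)
Op 2: gossip N1<->N2 -> N1.N0=(alive,v0) N1.N1=(alive,v0) N1.N2=(alive,v0) | N2.N0=(alive,v0) N2.N1=(alive,v0) N2.N2=(alive,v0)
Op 3: gossip N0<->N1 -> N0.N0=(alive,v0) N0.N1=(alive,v0) N0.N2=(alive,v0) | N1.N0=(alive,v0) N1.N1=(alive,v0) N1.N2=(alive,v0)
Op 4: N1 marks N0=dead -> (dead,v1)
Op 5: gossip N0<->N1 -> N0.N0=(dead,v1) N0.N1=(alive,v0) N0.N2=(alive,v0) | N1.N0=(dead,v1) N1.N1=(alive,v0) N1.N2=(alive,v0)
Op 6: N2 marks N2=suspect -> (suspect,v1)
Op 7: N1 marks N0=alive -> (alive,v2)
Op 8: gossip N0<->N2 -> N0.N0=(dead,v1) N0.N1=(alive,v0) N0.N2=(suspect,v1) | N2.N0=(dead,v1) N2.N1=(alive,v0) N2.N2=(suspect,v1)
Op 9: N2 marks N2=suspect -> (suspect,v2)
Op 10: N1 marks N2=alive -> (alive,v1)

Answer: N0=alive,2 N1=alive,0 N2=alive,1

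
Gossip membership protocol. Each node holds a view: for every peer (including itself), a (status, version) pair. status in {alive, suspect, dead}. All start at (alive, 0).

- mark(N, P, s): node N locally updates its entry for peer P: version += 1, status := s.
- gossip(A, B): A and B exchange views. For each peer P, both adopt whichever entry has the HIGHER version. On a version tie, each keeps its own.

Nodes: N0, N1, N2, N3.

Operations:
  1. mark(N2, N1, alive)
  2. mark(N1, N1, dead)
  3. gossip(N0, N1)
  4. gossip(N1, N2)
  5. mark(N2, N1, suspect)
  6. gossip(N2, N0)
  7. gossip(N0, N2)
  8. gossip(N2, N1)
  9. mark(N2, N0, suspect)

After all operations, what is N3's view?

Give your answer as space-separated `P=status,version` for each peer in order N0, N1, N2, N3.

Answer: N0=alive,0 N1=alive,0 N2=alive,0 N3=alive,0

Derivation:
Op 1: N2 marks N1=alive -> (alive,v1)
Op 2: N1 marks N1=dead -> (dead,v1)
Op 3: gossip N0<->N1 -> N0.N0=(alive,v0) N0.N1=(dead,v1) N0.N2=(alive,v0) N0.N3=(alive,v0) | N1.N0=(alive,v0) N1.N1=(dead,v1) N1.N2=(alive,v0) N1.N3=(alive,v0)
Op 4: gossip N1<->N2 -> N1.N0=(alive,v0) N1.N1=(dead,v1) N1.N2=(alive,v0) N1.N3=(alive,v0) | N2.N0=(alive,v0) N2.N1=(alive,v1) N2.N2=(alive,v0) N2.N3=(alive,v0)
Op 5: N2 marks N1=suspect -> (suspect,v2)
Op 6: gossip N2<->N0 -> N2.N0=(alive,v0) N2.N1=(suspect,v2) N2.N2=(alive,v0) N2.N3=(alive,v0) | N0.N0=(alive,v0) N0.N1=(suspect,v2) N0.N2=(alive,v0) N0.N3=(alive,v0)
Op 7: gossip N0<->N2 -> N0.N0=(alive,v0) N0.N1=(suspect,v2) N0.N2=(alive,v0) N0.N3=(alive,v0) | N2.N0=(alive,v0) N2.N1=(suspect,v2) N2.N2=(alive,v0) N2.N3=(alive,v0)
Op 8: gossip N2<->N1 -> N2.N0=(alive,v0) N2.N1=(suspect,v2) N2.N2=(alive,v0) N2.N3=(alive,v0) | N1.N0=(alive,v0) N1.N1=(suspect,v2) N1.N2=(alive,v0) N1.N3=(alive,v0)
Op 9: N2 marks N0=suspect -> (suspect,v1)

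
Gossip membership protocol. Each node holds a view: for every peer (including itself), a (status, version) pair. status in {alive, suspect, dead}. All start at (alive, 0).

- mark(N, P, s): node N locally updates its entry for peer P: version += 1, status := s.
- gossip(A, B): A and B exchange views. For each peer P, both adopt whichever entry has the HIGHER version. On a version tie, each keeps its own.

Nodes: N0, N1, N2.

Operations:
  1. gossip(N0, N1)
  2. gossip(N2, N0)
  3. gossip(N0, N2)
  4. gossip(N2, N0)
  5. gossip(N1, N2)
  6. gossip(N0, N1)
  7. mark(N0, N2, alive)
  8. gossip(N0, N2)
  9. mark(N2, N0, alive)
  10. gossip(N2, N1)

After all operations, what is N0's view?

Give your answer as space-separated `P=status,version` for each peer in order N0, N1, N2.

Answer: N0=alive,0 N1=alive,0 N2=alive,1

Derivation:
Op 1: gossip N0<->N1 -> N0.N0=(alive,v0) N0.N1=(alive,v0) N0.N2=(alive,v0) | N1.N0=(alive,v0) N1.N1=(alive,v0) N1.N2=(alive,v0)
Op 2: gossip N2<->N0 -> N2.N0=(alive,v0) N2.N1=(alive,v0) N2.N2=(alive,v0) | N0.N0=(alive,v0) N0.N1=(alive,v0) N0.N2=(alive,v0)
Op 3: gossip N0<->N2 -> N0.N0=(alive,v0) N0.N1=(alive,v0) N0.N2=(alive,v0) | N2.N0=(alive,v0) N2.N1=(alive,v0) N2.N2=(alive,v0)
Op 4: gossip N2<->N0 -> N2.N0=(alive,v0) N2.N1=(alive,v0) N2.N2=(alive,v0) | N0.N0=(alive,v0) N0.N1=(alive,v0) N0.N2=(alive,v0)
Op 5: gossip N1<->N2 -> N1.N0=(alive,v0) N1.N1=(alive,v0) N1.N2=(alive,v0) | N2.N0=(alive,v0) N2.N1=(alive,v0) N2.N2=(alive,v0)
Op 6: gossip N0<->N1 -> N0.N0=(alive,v0) N0.N1=(alive,v0) N0.N2=(alive,v0) | N1.N0=(alive,v0) N1.N1=(alive,v0) N1.N2=(alive,v0)
Op 7: N0 marks N2=alive -> (alive,v1)
Op 8: gossip N0<->N2 -> N0.N0=(alive,v0) N0.N1=(alive,v0) N0.N2=(alive,v1) | N2.N0=(alive,v0) N2.N1=(alive,v0) N2.N2=(alive,v1)
Op 9: N2 marks N0=alive -> (alive,v1)
Op 10: gossip N2<->N1 -> N2.N0=(alive,v1) N2.N1=(alive,v0) N2.N2=(alive,v1) | N1.N0=(alive,v1) N1.N1=(alive,v0) N1.N2=(alive,v1)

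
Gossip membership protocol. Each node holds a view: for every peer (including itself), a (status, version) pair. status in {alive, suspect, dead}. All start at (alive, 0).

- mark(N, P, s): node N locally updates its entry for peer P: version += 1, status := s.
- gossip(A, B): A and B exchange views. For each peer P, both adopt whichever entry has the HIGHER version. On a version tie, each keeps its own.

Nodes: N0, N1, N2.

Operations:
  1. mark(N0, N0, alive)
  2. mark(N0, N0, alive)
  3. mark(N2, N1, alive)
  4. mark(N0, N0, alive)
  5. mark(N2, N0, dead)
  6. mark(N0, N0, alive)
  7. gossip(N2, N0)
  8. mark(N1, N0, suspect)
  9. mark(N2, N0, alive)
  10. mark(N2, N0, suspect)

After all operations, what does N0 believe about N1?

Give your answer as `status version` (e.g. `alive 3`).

Op 1: N0 marks N0=alive -> (alive,v1)
Op 2: N0 marks N0=alive -> (alive,v2)
Op 3: N2 marks N1=alive -> (alive,v1)
Op 4: N0 marks N0=alive -> (alive,v3)
Op 5: N2 marks N0=dead -> (dead,v1)
Op 6: N0 marks N0=alive -> (alive,v4)
Op 7: gossip N2<->N0 -> N2.N0=(alive,v4) N2.N1=(alive,v1) N2.N2=(alive,v0) | N0.N0=(alive,v4) N0.N1=(alive,v1) N0.N2=(alive,v0)
Op 8: N1 marks N0=suspect -> (suspect,v1)
Op 9: N2 marks N0=alive -> (alive,v5)
Op 10: N2 marks N0=suspect -> (suspect,v6)

Answer: alive 1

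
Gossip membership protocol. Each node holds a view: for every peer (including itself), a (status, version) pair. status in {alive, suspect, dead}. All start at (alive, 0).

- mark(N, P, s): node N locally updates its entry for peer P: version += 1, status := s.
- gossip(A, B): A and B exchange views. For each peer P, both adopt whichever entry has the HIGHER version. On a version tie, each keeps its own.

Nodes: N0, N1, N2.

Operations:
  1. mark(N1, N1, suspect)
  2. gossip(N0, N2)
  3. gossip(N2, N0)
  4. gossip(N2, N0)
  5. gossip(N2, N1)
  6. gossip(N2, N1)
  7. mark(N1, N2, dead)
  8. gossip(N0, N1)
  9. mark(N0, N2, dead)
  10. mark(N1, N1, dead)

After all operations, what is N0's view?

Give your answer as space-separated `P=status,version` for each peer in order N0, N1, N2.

Answer: N0=alive,0 N1=suspect,1 N2=dead,2

Derivation:
Op 1: N1 marks N1=suspect -> (suspect,v1)
Op 2: gossip N0<->N2 -> N0.N0=(alive,v0) N0.N1=(alive,v0) N0.N2=(alive,v0) | N2.N0=(alive,v0) N2.N1=(alive,v0) N2.N2=(alive,v0)
Op 3: gossip N2<->N0 -> N2.N0=(alive,v0) N2.N1=(alive,v0) N2.N2=(alive,v0) | N0.N0=(alive,v0) N0.N1=(alive,v0) N0.N2=(alive,v0)
Op 4: gossip N2<->N0 -> N2.N0=(alive,v0) N2.N1=(alive,v0) N2.N2=(alive,v0) | N0.N0=(alive,v0) N0.N1=(alive,v0) N0.N2=(alive,v0)
Op 5: gossip N2<->N1 -> N2.N0=(alive,v0) N2.N1=(suspect,v1) N2.N2=(alive,v0) | N1.N0=(alive,v0) N1.N1=(suspect,v1) N1.N2=(alive,v0)
Op 6: gossip N2<->N1 -> N2.N0=(alive,v0) N2.N1=(suspect,v1) N2.N2=(alive,v0) | N1.N0=(alive,v0) N1.N1=(suspect,v1) N1.N2=(alive,v0)
Op 7: N1 marks N2=dead -> (dead,v1)
Op 8: gossip N0<->N1 -> N0.N0=(alive,v0) N0.N1=(suspect,v1) N0.N2=(dead,v1) | N1.N0=(alive,v0) N1.N1=(suspect,v1) N1.N2=(dead,v1)
Op 9: N0 marks N2=dead -> (dead,v2)
Op 10: N1 marks N1=dead -> (dead,v2)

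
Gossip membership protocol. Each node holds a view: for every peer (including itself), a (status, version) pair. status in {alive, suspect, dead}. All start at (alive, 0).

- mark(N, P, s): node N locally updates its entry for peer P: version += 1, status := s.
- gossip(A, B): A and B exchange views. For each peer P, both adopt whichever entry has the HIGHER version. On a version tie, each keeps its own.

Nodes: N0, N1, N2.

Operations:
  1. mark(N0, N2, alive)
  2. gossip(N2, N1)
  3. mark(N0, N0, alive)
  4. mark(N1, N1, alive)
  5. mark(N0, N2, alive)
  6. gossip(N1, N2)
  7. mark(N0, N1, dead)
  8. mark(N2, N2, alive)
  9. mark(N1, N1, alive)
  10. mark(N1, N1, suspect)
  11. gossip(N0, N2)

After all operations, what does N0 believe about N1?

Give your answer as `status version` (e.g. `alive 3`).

Op 1: N0 marks N2=alive -> (alive,v1)
Op 2: gossip N2<->N1 -> N2.N0=(alive,v0) N2.N1=(alive,v0) N2.N2=(alive,v0) | N1.N0=(alive,v0) N1.N1=(alive,v0) N1.N2=(alive,v0)
Op 3: N0 marks N0=alive -> (alive,v1)
Op 4: N1 marks N1=alive -> (alive,v1)
Op 5: N0 marks N2=alive -> (alive,v2)
Op 6: gossip N1<->N2 -> N1.N0=(alive,v0) N1.N1=(alive,v1) N1.N2=(alive,v0) | N2.N0=(alive,v0) N2.N1=(alive,v1) N2.N2=(alive,v0)
Op 7: N0 marks N1=dead -> (dead,v1)
Op 8: N2 marks N2=alive -> (alive,v1)
Op 9: N1 marks N1=alive -> (alive,v2)
Op 10: N1 marks N1=suspect -> (suspect,v3)
Op 11: gossip N0<->N2 -> N0.N0=(alive,v1) N0.N1=(dead,v1) N0.N2=(alive,v2) | N2.N0=(alive,v1) N2.N1=(alive,v1) N2.N2=(alive,v2)

Answer: dead 1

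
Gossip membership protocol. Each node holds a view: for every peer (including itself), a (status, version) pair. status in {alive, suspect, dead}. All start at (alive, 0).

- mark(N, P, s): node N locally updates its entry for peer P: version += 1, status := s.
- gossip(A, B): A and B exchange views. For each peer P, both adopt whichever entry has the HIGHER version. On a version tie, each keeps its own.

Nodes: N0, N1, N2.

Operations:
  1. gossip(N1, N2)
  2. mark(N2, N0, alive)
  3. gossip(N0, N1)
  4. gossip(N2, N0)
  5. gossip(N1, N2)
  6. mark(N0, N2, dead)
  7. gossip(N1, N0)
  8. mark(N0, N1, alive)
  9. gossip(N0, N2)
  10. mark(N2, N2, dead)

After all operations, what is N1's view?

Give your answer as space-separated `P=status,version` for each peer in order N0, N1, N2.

Answer: N0=alive,1 N1=alive,0 N2=dead,1

Derivation:
Op 1: gossip N1<->N2 -> N1.N0=(alive,v0) N1.N1=(alive,v0) N1.N2=(alive,v0) | N2.N0=(alive,v0) N2.N1=(alive,v0) N2.N2=(alive,v0)
Op 2: N2 marks N0=alive -> (alive,v1)
Op 3: gossip N0<->N1 -> N0.N0=(alive,v0) N0.N1=(alive,v0) N0.N2=(alive,v0) | N1.N0=(alive,v0) N1.N1=(alive,v0) N1.N2=(alive,v0)
Op 4: gossip N2<->N0 -> N2.N0=(alive,v1) N2.N1=(alive,v0) N2.N2=(alive,v0) | N0.N0=(alive,v1) N0.N1=(alive,v0) N0.N2=(alive,v0)
Op 5: gossip N1<->N2 -> N1.N0=(alive,v1) N1.N1=(alive,v0) N1.N2=(alive,v0) | N2.N0=(alive,v1) N2.N1=(alive,v0) N2.N2=(alive,v0)
Op 6: N0 marks N2=dead -> (dead,v1)
Op 7: gossip N1<->N0 -> N1.N0=(alive,v1) N1.N1=(alive,v0) N1.N2=(dead,v1) | N0.N0=(alive,v1) N0.N1=(alive,v0) N0.N2=(dead,v1)
Op 8: N0 marks N1=alive -> (alive,v1)
Op 9: gossip N0<->N2 -> N0.N0=(alive,v1) N0.N1=(alive,v1) N0.N2=(dead,v1) | N2.N0=(alive,v1) N2.N1=(alive,v1) N2.N2=(dead,v1)
Op 10: N2 marks N2=dead -> (dead,v2)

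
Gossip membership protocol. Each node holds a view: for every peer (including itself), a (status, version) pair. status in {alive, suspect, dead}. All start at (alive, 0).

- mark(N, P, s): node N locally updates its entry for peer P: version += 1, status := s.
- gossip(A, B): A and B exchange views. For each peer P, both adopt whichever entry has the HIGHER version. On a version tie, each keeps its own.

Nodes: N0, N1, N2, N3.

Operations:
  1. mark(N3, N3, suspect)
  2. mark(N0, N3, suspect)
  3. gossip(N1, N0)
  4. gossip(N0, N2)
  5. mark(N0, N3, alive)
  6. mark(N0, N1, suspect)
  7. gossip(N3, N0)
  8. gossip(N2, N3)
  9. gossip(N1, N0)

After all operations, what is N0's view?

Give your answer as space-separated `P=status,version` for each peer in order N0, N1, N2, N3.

Answer: N0=alive,0 N1=suspect,1 N2=alive,0 N3=alive,2

Derivation:
Op 1: N3 marks N3=suspect -> (suspect,v1)
Op 2: N0 marks N3=suspect -> (suspect,v1)
Op 3: gossip N1<->N0 -> N1.N0=(alive,v0) N1.N1=(alive,v0) N1.N2=(alive,v0) N1.N3=(suspect,v1) | N0.N0=(alive,v0) N0.N1=(alive,v0) N0.N2=(alive,v0) N0.N3=(suspect,v1)
Op 4: gossip N0<->N2 -> N0.N0=(alive,v0) N0.N1=(alive,v0) N0.N2=(alive,v0) N0.N3=(suspect,v1) | N2.N0=(alive,v0) N2.N1=(alive,v0) N2.N2=(alive,v0) N2.N3=(suspect,v1)
Op 5: N0 marks N3=alive -> (alive,v2)
Op 6: N0 marks N1=suspect -> (suspect,v1)
Op 7: gossip N3<->N0 -> N3.N0=(alive,v0) N3.N1=(suspect,v1) N3.N2=(alive,v0) N3.N3=(alive,v2) | N0.N0=(alive,v0) N0.N1=(suspect,v1) N0.N2=(alive,v0) N0.N3=(alive,v2)
Op 8: gossip N2<->N3 -> N2.N0=(alive,v0) N2.N1=(suspect,v1) N2.N2=(alive,v0) N2.N3=(alive,v2) | N3.N0=(alive,v0) N3.N1=(suspect,v1) N3.N2=(alive,v0) N3.N3=(alive,v2)
Op 9: gossip N1<->N0 -> N1.N0=(alive,v0) N1.N1=(suspect,v1) N1.N2=(alive,v0) N1.N3=(alive,v2) | N0.N0=(alive,v0) N0.N1=(suspect,v1) N0.N2=(alive,v0) N0.N3=(alive,v2)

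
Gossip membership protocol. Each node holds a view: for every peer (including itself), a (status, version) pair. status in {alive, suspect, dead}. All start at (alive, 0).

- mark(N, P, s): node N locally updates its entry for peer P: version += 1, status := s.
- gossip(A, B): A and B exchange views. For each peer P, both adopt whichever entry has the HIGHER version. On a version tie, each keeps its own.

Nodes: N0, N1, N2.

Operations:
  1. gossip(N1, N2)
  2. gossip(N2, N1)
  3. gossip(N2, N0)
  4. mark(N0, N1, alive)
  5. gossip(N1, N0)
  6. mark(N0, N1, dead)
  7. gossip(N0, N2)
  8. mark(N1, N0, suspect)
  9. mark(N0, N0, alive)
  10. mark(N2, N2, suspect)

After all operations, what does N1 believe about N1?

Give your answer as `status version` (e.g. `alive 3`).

Op 1: gossip N1<->N2 -> N1.N0=(alive,v0) N1.N1=(alive,v0) N1.N2=(alive,v0) | N2.N0=(alive,v0) N2.N1=(alive,v0) N2.N2=(alive,v0)
Op 2: gossip N2<->N1 -> N2.N0=(alive,v0) N2.N1=(alive,v0) N2.N2=(alive,v0) | N1.N0=(alive,v0) N1.N1=(alive,v0) N1.N2=(alive,v0)
Op 3: gossip N2<->N0 -> N2.N0=(alive,v0) N2.N1=(alive,v0) N2.N2=(alive,v0) | N0.N0=(alive,v0) N0.N1=(alive,v0) N0.N2=(alive,v0)
Op 4: N0 marks N1=alive -> (alive,v1)
Op 5: gossip N1<->N0 -> N1.N0=(alive,v0) N1.N1=(alive,v1) N1.N2=(alive,v0) | N0.N0=(alive,v0) N0.N1=(alive,v1) N0.N2=(alive,v0)
Op 6: N0 marks N1=dead -> (dead,v2)
Op 7: gossip N0<->N2 -> N0.N0=(alive,v0) N0.N1=(dead,v2) N0.N2=(alive,v0) | N2.N0=(alive,v0) N2.N1=(dead,v2) N2.N2=(alive,v0)
Op 8: N1 marks N0=suspect -> (suspect,v1)
Op 9: N0 marks N0=alive -> (alive,v1)
Op 10: N2 marks N2=suspect -> (suspect,v1)

Answer: alive 1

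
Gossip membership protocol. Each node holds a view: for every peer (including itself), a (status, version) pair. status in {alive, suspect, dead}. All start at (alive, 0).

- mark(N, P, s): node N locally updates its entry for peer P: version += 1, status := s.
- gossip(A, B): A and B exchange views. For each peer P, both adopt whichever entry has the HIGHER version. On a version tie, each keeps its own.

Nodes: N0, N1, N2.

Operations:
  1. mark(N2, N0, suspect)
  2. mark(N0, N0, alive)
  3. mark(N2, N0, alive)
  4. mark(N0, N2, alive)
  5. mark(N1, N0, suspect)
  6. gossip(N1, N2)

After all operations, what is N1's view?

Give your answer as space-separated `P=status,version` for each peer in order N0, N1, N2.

Answer: N0=alive,2 N1=alive,0 N2=alive,0

Derivation:
Op 1: N2 marks N0=suspect -> (suspect,v1)
Op 2: N0 marks N0=alive -> (alive,v1)
Op 3: N2 marks N0=alive -> (alive,v2)
Op 4: N0 marks N2=alive -> (alive,v1)
Op 5: N1 marks N0=suspect -> (suspect,v1)
Op 6: gossip N1<->N2 -> N1.N0=(alive,v2) N1.N1=(alive,v0) N1.N2=(alive,v0) | N2.N0=(alive,v2) N2.N1=(alive,v0) N2.N2=(alive,v0)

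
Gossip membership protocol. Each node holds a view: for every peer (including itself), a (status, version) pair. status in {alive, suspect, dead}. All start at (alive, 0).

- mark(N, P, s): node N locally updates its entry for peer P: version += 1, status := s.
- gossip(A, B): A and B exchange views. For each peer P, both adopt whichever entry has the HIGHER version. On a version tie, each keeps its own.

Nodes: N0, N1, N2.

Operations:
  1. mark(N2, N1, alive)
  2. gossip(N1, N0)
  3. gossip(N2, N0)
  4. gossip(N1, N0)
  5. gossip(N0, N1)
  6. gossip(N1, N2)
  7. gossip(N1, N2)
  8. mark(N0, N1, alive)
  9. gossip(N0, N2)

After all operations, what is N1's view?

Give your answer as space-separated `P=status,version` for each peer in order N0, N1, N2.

Op 1: N2 marks N1=alive -> (alive,v1)
Op 2: gossip N1<->N0 -> N1.N0=(alive,v0) N1.N1=(alive,v0) N1.N2=(alive,v0) | N0.N0=(alive,v0) N0.N1=(alive,v0) N0.N2=(alive,v0)
Op 3: gossip N2<->N0 -> N2.N0=(alive,v0) N2.N1=(alive,v1) N2.N2=(alive,v0) | N0.N0=(alive,v0) N0.N1=(alive,v1) N0.N2=(alive,v0)
Op 4: gossip N1<->N0 -> N1.N0=(alive,v0) N1.N1=(alive,v1) N1.N2=(alive,v0) | N0.N0=(alive,v0) N0.N1=(alive,v1) N0.N2=(alive,v0)
Op 5: gossip N0<->N1 -> N0.N0=(alive,v0) N0.N1=(alive,v1) N0.N2=(alive,v0) | N1.N0=(alive,v0) N1.N1=(alive,v1) N1.N2=(alive,v0)
Op 6: gossip N1<->N2 -> N1.N0=(alive,v0) N1.N1=(alive,v1) N1.N2=(alive,v0) | N2.N0=(alive,v0) N2.N1=(alive,v1) N2.N2=(alive,v0)
Op 7: gossip N1<->N2 -> N1.N0=(alive,v0) N1.N1=(alive,v1) N1.N2=(alive,v0) | N2.N0=(alive,v0) N2.N1=(alive,v1) N2.N2=(alive,v0)
Op 8: N0 marks N1=alive -> (alive,v2)
Op 9: gossip N0<->N2 -> N0.N0=(alive,v0) N0.N1=(alive,v2) N0.N2=(alive,v0) | N2.N0=(alive,v0) N2.N1=(alive,v2) N2.N2=(alive,v0)

Answer: N0=alive,0 N1=alive,1 N2=alive,0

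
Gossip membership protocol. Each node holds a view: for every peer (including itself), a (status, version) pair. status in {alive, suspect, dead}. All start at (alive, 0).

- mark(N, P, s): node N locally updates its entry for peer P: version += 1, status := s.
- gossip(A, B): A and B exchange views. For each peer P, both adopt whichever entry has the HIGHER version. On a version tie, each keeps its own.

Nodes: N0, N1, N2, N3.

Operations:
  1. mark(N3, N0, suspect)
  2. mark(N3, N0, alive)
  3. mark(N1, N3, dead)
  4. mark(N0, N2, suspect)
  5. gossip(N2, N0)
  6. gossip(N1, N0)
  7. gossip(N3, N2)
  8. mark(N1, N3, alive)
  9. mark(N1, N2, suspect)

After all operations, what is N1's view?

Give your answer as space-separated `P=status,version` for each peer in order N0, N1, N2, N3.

Answer: N0=alive,0 N1=alive,0 N2=suspect,2 N3=alive,2

Derivation:
Op 1: N3 marks N0=suspect -> (suspect,v1)
Op 2: N3 marks N0=alive -> (alive,v2)
Op 3: N1 marks N3=dead -> (dead,v1)
Op 4: N0 marks N2=suspect -> (suspect,v1)
Op 5: gossip N2<->N0 -> N2.N0=(alive,v0) N2.N1=(alive,v0) N2.N2=(suspect,v1) N2.N3=(alive,v0) | N0.N0=(alive,v0) N0.N1=(alive,v0) N0.N2=(suspect,v1) N0.N3=(alive,v0)
Op 6: gossip N1<->N0 -> N1.N0=(alive,v0) N1.N1=(alive,v0) N1.N2=(suspect,v1) N1.N3=(dead,v1) | N0.N0=(alive,v0) N0.N1=(alive,v0) N0.N2=(suspect,v1) N0.N3=(dead,v1)
Op 7: gossip N3<->N2 -> N3.N0=(alive,v2) N3.N1=(alive,v0) N3.N2=(suspect,v1) N3.N3=(alive,v0) | N2.N0=(alive,v2) N2.N1=(alive,v0) N2.N2=(suspect,v1) N2.N3=(alive,v0)
Op 8: N1 marks N3=alive -> (alive,v2)
Op 9: N1 marks N2=suspect -> (suspect,v2)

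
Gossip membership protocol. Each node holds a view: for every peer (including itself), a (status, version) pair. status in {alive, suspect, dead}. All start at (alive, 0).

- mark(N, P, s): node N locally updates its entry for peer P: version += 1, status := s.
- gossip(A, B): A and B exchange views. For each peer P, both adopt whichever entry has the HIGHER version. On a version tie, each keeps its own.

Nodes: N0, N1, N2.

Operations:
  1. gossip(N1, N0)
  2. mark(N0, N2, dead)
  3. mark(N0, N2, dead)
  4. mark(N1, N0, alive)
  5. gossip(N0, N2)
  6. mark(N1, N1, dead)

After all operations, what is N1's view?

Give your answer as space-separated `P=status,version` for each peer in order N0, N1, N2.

Op 1: gossip N1<->N0 -> N1.N0=(alive,v0) N1.N1=(alive,v0) N1.N2=(alive,v0) | N0.N0=(alive,v0) N0.N1=(alive,v0) N0.N2=(alive,v0)
Op 2: N0 marks N2=dead -> (dead,v1)
Op 3: N0 marks N2=dead -> (dead,v2)
Op 4: N1 marks N0=alive -> (alive,v1)
Op 5: gossip N0<->N2 -> N0.N0=(alive,v0) N0.N1=(alive,v0) N0.N2=(dead,v2) | N2.N0=(alive,v0) N2.N1=(alive,v0) N2.N2=(dead,v2)
Op 6: N1 marks N1=dead -> (dead,v1)

Answer: N0=alive,1 N1=dead,1 N2=alive,0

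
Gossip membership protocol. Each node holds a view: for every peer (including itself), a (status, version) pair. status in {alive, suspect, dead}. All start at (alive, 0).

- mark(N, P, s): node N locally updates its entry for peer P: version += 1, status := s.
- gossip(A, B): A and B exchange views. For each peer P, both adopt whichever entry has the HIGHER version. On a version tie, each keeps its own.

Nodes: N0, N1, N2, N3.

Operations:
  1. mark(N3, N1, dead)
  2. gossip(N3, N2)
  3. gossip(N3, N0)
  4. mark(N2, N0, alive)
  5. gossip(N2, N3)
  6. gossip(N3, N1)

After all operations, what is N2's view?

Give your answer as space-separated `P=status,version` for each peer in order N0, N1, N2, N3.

Answer: N0=alive,1 N1=dead,1 N2=alive,0 N3=alive,0

Derivation:
Op 1: N3 marks N1=dead -> (dead,v1)
Op 2: gossip N3<->N2 -> N3.N0=(alive,v0) N3.N1=(dead,v1) N3.N2=(alive,v0) N3.N3=(alive,v0) | N2.N0=(alive,v0) N2.N1=(dead,v1) N2.N2=(alive,v0) N2.N3=(alive,v0)
Op 3: gossip N3<->N0 -> N3.N0=(alive,v0) N3.N1=(dead,v1) N3.N2=(alive,v0) N3.N3=(alive,v0) | N0.N0=(alive,v0) N0.N1=(dead,v1) N0.N2=(alive,v0) N0.N3=(alive,v0)
Op 4: N2 marks N0=alive -> (alive,v1)
Op 5: gossip N2<->N3 -> N2.N0=(alive,v1) N2.N1=(dead,v1) N2.N2=(alive,v0) N2.N3=(alive,v0) | N3.N0=(alive,v1) N3.N1=(dead,v1) N3.N2=(alive,v0) N3.N3=(alive,v0)
Op 6: gossip N3<->N1 -> N3.N0=(alive,v1) N3.N1=(dead,v1) N3.N2=(alive,v0) N3.N3=(alive,v0) | N1.N0=(alive,v1) N1.N1=(dead,v1) N1.N2=(alive,v0) N1.N3=(alive,v0)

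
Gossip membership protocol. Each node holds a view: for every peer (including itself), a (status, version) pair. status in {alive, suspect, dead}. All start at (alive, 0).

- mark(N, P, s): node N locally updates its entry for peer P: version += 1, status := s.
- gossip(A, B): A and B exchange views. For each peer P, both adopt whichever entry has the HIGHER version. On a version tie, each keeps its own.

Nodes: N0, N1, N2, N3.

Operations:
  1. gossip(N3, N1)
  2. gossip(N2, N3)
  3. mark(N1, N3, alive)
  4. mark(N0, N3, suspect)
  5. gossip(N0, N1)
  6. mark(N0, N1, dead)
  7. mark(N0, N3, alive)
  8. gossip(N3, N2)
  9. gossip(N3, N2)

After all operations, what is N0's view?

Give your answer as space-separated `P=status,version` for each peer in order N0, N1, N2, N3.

Op 1: gossip N3<->N1 -> N3.N0=(alive,v0) N3.N1=(alive,v0) N3.N2=(alive,v0) N3.N3=(alive,v0) | N1.N0=(alive,v0) N1.N1=(alive,v0) N1.N2=(alive,v0) N1.N3=(alive,v0)
Op 2: gossip N2<->N3 -> N2.N0=(alive,v0) N2.N1=(alive,v0) N2.N2=(alive,v0) N2.N3=(alive,v0) | N3.N0=(alive,v0) N3.N1=(alive,v0) N3.N2=(alive,v0) N3.N3=(alive,v0)
Op 3: N1 marks N3=alive -> (alive,v1)
Op 4: N0 marks N3=suspect -> (suspect,v1)
Op 5: gossip N0<->N1 -> N0.N0=(alive,v0) N0.N1=(alive,v0) N0.N2=(alive,v0) N0.N3=(suspect,v1) | N1.N0=(alive,v0) N1.N1=(alive,v0) N1.N2=(alive,v0) N1.N3=(alive,v1)
Op 6: N0 marks N1=dead -> (dead,v1)
Op 7: N0 marks N3=alive -> (alive,v2)
Op 8: gossip N3<->N2 -> N3.N0=(alive,v0) N3.N1=(alive,v0) N3.N2=(alive,v0) N3.N3=(alive,v0) | N2.N0=(alive,v0) N2.N1=(alive,v0) N2.N2=(alive,v0) N2.N3=(alive,v0)
Op 9: gossip N3<->N2 -> N3.N0=(alive,v0) N3.N1=(alive,v0) N3.N2=(alive,v0) N3.N3=(alive,v0) | N2.N0=(alive,v0) N2.N1=(alive,v0) N2.N2=(alive,v0) N2.N3=(alive,v0)

Answer: N0=alive,0 N1=dead,1 N2=alive,0 N3=alive,2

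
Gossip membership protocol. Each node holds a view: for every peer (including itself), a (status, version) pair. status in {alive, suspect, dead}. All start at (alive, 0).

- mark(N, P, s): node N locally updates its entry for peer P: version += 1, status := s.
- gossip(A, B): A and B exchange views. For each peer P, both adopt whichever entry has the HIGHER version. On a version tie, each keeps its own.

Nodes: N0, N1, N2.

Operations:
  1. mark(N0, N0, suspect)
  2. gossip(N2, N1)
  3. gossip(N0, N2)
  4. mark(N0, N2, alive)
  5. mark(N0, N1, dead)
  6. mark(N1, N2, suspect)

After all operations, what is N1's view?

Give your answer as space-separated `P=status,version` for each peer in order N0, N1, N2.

Answer: N0=alive,0 N1=alive,0 N2=suspect,1

Derivation:
Op 1: N0 marks N0=suspect -> (suspect,v1)
Op 2: gossip N2<->N1 -> N2.N0=(alive,v0) N2.N1=(alive,v0) N2.N2=(alive,v0) | N1.N0=(alive,v0) N1.N1=(alive,v0) N1.N2=(alive,v0)
Op 3: gossip N0<->N2 -> N0.N0=(suspect,v1) N0.N1=(alive,v0) N0.N2=(alive,v0) | N2.N0=(suspect,v1) N2.N1=(alive,v0) N2.N2=(alive,v0)
Op 4: N0 marks N2=alive -> (alive,v1)
Op 5: N0 marks N1=dead -> (dead,v1)
Op 6: N1 marks N2=suspect -> (suspect,v1)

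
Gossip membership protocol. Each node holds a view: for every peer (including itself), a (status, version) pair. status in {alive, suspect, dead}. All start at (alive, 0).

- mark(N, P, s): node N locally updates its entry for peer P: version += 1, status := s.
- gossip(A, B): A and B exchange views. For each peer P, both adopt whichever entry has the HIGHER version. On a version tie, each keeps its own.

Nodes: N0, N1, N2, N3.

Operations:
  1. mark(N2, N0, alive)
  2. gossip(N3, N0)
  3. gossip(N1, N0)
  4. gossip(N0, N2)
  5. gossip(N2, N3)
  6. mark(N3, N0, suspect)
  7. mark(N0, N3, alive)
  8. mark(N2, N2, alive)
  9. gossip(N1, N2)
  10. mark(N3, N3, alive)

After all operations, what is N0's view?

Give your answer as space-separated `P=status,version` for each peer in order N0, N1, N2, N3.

Op 1: N2 marks N0=alive -> (alive,v1)
Op 2: gossip N3<->N0 -> N3.N0=(alive,v0) N3.N1=(alive,v0) N3.N2=(alive,v0) N3.N3=(alive,v0) | N0.N0=(alive,v0) N0.N1=(alive,v0) N0.N2=(alive,v0) N0.N3=(alive,v0)
Op 3: gossip N1<->N0 -> N1.N0=(alive,v0) N1.N1=(alive,v0) N1.N2=(alive,v0) N1.N3=(alive,v0) | N0.N0=(alive,v0) N0.N1=(alive,v0) N0.N2=(alive,v0) N0.N3=(alive,v0)
Op 4: gossip N0<->N2 -> N0.N0=(alive,v1) N0.N1=(alive,v0) N0.N2=(alive,v0) N0.N3=(alive,v0) | N2.N0=(alive,v1) N2.N1=(alive,v0) N2.N2=(alive,v0) N2.N3=(alive,v0)
Op 5: gossip N2<->N3 -> N2.N0=(alive,v1) N2.N1=(alive,v0) N2.N2=(alive,v0) N2.N3=(alive,v0) | N3.N0=(alive,v1) N3.N1=(alive,v0) N3.N2=(alive,v0) N3.N3=(alive,v0)
Op 6: N3 marks N0=suspect -> (suspect,v2)
Op 7: N0 marks N3=alive -> (alive,v1)
Op 8: N2 marks N2=alive -> (alive,v1)
Op 9: gossip N1<->N2 -> N1.N0=(alive,v1) N1.N1=(alive,v0) N1.N2=(alive,v1) N1.N3=(alive,v0) | N2.N0=(alive,v1) N2.N1=(alive,v0) N2.N2=(alive,v1) N2.N3=(alive,v0)
Op 10: N3 marks N3=alive -> (alive,v1)

Answer: N0=alive,1 N1=alive,0 N2=alive,0 N3=alive,1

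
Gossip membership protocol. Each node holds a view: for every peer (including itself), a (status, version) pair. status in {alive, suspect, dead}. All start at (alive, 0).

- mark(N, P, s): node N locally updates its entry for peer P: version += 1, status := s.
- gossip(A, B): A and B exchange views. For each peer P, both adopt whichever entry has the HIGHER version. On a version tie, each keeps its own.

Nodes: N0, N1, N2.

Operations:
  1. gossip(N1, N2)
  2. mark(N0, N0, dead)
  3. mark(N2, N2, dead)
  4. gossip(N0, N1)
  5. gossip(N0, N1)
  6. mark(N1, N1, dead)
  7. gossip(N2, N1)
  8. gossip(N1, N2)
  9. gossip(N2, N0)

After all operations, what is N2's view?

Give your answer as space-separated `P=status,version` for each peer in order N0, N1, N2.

Answer: N0=dead,1 N1=dead,1 N2=dead,1

Derivation:
Op 1: gossip N1<->N2 -> N1.N0=(alive,v0) N1.N1=(alive,v0) N1.N2=(alive,v0) | N2.N0=(alive,v0) N2.N1=(alive,v0) N2.N2=(alive,v0)
Op 2: N0 marks N0=dead -> (dead,v1)
Op 3: N2 marks N2=dead -> (dead,v1)
Op 4: gossip N0<->N1 -> N0.N0=(dead,v1) N0.N1=(alive,v0) N0.N2=(alive,v0) | N1.N0=(dead,v1) N1.N1=(alive,v0) N1.N2=(alive,v0)
Op 5: gossip N0<->N1 -> N0.N0=(dead,v1) N0.N1=(alive,v0) N0.N2=(alive,v0) | N1.N0=(dead,v1) N1.N1=(alive,v0) N1.N2=(alive,v0)
Op 6: N1 marks N1=dead -> (dead,v1)
Op 7: gossip N2<->N1 -> N2.N0=(dead,v1) N2.N1=(dead,v1) N2.N2=(dead,v1) | N1.N0=(dead,v1) N1.N1=(dead,v1) N1.N2=(dead,v1)
Op 8: gossip N1<->N2 -> N1.N0=(dead,v1) N1.N1=(dead,v1) N1.N2=(dead,v1) | N2.N0=(dead,v1) N2.N1=(dead,v1) N2.N2=(dead,v1)
Op 9: gossip N2<->N0 -> N2.N0=(dead,v1) N2.N1=(dead,v1) N2.N2=(dead,v1) | N0.N0=(dead,v1) N0.N1=(dead,v1) N0.N2=(dead,v1)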